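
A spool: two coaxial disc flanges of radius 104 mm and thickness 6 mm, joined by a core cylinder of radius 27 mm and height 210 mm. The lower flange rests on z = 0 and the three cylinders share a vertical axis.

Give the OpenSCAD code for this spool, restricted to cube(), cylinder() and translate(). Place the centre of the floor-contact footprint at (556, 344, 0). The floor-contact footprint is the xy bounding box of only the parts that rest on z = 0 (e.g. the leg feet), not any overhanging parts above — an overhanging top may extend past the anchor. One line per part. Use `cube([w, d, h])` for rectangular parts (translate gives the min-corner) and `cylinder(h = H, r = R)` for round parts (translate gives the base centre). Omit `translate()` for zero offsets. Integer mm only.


translate([556, 344, 0]) cylinder(h = 6, r = 104);
translate([556, 344, 6]) cylinder(h = 210, r = 27);
translate([556, 344, 216]) cylinder(h = 6, r = 104);


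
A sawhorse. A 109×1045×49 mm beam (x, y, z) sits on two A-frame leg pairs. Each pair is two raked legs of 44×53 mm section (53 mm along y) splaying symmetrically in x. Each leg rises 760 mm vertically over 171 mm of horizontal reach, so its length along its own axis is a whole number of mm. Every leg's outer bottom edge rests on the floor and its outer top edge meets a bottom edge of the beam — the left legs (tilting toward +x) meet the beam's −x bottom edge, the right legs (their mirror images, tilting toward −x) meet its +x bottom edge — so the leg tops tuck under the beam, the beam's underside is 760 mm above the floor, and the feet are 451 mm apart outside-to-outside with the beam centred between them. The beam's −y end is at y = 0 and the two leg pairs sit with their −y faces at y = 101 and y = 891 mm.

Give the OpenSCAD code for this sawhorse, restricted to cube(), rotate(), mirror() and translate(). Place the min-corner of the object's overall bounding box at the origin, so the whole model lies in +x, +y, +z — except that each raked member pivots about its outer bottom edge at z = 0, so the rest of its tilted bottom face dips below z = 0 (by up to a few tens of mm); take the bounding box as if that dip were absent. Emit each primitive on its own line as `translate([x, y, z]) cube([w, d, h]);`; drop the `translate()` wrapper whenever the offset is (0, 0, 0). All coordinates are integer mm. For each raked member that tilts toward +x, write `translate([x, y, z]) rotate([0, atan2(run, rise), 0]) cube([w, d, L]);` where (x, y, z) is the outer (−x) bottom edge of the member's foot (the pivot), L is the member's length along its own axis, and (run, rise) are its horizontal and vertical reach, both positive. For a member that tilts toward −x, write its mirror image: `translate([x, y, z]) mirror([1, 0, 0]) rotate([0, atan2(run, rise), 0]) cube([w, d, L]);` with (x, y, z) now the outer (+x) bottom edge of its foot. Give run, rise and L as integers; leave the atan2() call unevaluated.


translate([171, 0, 760]) cube([109, 1045, 49]);
translate([0, 101, 0]) rotate([0, atan2(171, 760), 0]) cube([44, 53, 779]);
translate([451, 101, 0]) mirror([1, 0, 0]) rotate([0, atan2(171, 760), 0]) cube([44, 53, 779]);
translate([0, 891, 0]) rotate([0, atan2(171, 760), 0]) cube([44, 53, 779]);
translate([451, 891, 0]) mirror([1, 0, 0]) rotate([0, atan2(171, 760), 0]) cube([44, 53, 779]);


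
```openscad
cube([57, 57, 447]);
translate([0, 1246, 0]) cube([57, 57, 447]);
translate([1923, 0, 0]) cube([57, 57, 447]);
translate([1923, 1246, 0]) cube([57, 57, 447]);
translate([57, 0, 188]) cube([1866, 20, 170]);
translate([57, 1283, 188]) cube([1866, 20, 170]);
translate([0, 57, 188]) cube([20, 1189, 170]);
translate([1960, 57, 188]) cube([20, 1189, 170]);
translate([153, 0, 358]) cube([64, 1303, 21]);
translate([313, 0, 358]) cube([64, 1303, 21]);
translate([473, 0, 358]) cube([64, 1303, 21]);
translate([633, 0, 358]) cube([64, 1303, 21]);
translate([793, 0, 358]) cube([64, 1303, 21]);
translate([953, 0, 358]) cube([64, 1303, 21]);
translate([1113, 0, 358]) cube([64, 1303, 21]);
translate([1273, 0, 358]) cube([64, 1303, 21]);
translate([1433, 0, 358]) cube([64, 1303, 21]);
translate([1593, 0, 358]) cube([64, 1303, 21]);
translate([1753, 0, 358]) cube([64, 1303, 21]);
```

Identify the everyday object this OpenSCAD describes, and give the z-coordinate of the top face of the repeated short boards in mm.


A bed frame. The slat-top height is 379 mm.

Four posts, four rails, and a row of slats — a bed frame. Slats sit on the rails at z = 188 + 170 = 358; with slat thickness 21, the top is 379 mm.


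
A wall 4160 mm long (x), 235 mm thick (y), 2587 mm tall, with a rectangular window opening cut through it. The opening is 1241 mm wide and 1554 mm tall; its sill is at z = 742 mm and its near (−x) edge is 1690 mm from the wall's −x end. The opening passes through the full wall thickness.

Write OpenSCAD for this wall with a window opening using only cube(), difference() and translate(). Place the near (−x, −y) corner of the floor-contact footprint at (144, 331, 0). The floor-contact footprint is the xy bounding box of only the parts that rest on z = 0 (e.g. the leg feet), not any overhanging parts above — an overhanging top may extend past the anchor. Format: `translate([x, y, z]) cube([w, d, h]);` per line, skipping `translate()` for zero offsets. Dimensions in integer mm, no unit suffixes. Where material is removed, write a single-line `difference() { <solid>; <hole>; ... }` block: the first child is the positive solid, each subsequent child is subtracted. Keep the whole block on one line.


difference() { translate([144, 331, 0]) cube([4160, 235, 2587]); translate([1834, 331, 742]) cube([1241, 235, 1554]); }


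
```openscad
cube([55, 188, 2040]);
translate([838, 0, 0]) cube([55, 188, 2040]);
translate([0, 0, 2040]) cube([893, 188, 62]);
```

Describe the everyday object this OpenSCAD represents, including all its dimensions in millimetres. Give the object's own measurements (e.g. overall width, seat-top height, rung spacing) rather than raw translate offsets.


A door frame. The clear opening is 783 mm wide and 2040 mm high. Two 55 mm wide jambs, 188 mm deep, stand either side of the opening from the floor to the top of the opening. A 62 mm thick head sits across the top of both jambs, spanning the full outside width of the frame.


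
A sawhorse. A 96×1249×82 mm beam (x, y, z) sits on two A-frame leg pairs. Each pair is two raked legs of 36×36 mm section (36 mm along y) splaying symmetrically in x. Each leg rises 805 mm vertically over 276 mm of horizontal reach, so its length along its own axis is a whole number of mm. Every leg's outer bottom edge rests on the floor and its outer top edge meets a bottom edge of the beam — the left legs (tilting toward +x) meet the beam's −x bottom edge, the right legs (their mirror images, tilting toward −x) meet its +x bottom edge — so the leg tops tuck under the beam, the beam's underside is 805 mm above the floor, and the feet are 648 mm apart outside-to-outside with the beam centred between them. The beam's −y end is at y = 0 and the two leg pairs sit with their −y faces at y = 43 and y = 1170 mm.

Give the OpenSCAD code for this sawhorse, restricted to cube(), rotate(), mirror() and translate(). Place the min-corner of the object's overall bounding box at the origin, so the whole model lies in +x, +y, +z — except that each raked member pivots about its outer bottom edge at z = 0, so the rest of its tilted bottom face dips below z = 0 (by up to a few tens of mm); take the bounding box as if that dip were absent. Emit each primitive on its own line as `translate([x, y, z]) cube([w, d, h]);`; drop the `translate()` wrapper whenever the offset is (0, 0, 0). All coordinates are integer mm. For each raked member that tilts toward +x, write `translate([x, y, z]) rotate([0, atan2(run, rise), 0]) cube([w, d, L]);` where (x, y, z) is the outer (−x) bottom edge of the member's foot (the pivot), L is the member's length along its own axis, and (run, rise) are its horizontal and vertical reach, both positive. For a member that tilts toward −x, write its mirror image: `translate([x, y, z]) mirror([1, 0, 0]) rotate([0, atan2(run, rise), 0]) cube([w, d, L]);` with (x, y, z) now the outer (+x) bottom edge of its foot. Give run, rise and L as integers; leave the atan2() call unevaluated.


translate([276, 0, 805]) cube([96, 1249, 82]);
translate([0, 43, 0]) rotate([0, atan2(276, 805), 0]) cube([36, 36, 851]);
translate([648, 43, 0]) mirror([1, 0, 0]) rotate([0, atan2(276, 805), 0]) cube([36, 36, 851]);
translate([0, 1170, 0]) rotate([0, atan2(276, 805), 0]) cube([36, 36, 851]);
translate([648, 1170, 0]) mirror([1, 0, 0]) rotate([0, atan2(276, 805), 0]) cube([36, 36, 851]);


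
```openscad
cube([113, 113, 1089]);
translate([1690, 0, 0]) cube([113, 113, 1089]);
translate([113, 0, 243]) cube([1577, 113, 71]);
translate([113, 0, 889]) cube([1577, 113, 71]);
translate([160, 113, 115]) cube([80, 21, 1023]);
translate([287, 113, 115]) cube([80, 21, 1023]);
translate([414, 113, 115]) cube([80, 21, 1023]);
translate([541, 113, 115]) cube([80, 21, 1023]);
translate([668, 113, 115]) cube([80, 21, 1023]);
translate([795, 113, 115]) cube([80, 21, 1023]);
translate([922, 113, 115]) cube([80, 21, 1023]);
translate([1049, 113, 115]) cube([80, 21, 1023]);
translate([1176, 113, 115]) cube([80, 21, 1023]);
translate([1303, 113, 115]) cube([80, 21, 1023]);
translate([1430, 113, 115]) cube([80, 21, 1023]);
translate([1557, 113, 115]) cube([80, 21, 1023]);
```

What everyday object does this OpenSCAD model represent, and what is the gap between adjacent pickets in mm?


A fence section. The picket gap is 47 mm.

Two posts, two rails, 12 pickets — a fence section. Span 1577 mm holds 12 pickets of 80 mm with 13 equal gaps: ⌊(1577 − 12·80) / 13⌋ = 47 mm.


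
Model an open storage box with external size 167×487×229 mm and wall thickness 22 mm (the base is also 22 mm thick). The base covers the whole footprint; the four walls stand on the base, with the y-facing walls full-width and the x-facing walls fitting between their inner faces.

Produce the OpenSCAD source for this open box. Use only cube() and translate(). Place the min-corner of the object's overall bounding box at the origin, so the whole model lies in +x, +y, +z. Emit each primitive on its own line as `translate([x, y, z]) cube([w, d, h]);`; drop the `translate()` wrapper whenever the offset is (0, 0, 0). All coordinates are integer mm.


cube([167, 487, 22]);
translate([0, 0, 22]) cube([167, 22, 207]);
translate([0, 465, 22]) cube([167, 22, 207]);
translate([0, 22, 22]) cube([22, 443, 207]);
translate([145, 22, 22]) cube([22, 443, 207]);


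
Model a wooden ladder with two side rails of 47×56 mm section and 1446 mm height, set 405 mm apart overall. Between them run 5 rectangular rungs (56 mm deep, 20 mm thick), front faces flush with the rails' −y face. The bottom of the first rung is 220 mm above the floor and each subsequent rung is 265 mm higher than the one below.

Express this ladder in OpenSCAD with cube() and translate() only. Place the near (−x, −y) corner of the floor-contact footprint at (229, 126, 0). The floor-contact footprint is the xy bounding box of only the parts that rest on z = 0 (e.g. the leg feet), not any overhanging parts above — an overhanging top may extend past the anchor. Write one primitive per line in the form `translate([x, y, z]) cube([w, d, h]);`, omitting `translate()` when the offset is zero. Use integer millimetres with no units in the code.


translate([229, 126, 0]) cube([47, 56, 1446]);
translate([587, 126, 0]) cube([47, 56, 1446]);
translate([276, 126, 220]) cube([311, 56, 20]);
translate([276, 126, 485]) cube([311, 56, 20]);
translate([276, 126, 750]) cube([311, 56, 20]);
translate([276, 126, 1015]) cube([311, 56, 20]);
translate([276, 126, 1280]) cube([311, 56, 20]);


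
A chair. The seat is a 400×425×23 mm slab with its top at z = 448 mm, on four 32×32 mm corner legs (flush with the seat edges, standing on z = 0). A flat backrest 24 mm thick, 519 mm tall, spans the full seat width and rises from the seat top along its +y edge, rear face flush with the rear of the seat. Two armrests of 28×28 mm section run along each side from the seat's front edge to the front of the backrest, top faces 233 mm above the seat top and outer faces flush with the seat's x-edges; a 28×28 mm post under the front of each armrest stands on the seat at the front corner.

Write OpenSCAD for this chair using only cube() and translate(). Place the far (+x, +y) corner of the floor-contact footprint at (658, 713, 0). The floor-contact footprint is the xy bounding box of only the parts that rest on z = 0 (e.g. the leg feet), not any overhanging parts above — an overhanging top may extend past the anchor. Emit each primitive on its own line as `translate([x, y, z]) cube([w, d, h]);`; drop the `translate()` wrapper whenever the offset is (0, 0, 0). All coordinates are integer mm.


translate([258, 288, 425]) cube([400, 425, 23]);
translate([258, 288, 0]) cube([32, 32, 425]);
translate([626, 288, 0]) cube([32, 32, 425]);
translate([258, 681, 0]) cube([32, 32, 425]);
translate([626, 681, 0]) cube([32, 32, 425]);
translate([258, 689, 448]) cube([400, 24, 519]);
translate([258, 288, 653]) cube([28, 401, 28]);
translate([630, 288, 653]) cube([28, 401, 28]);
translate([258, 288, 448]) cube([28, 28, 205]);
translate([630, 288, 448]) cube([28, 28, 205]);


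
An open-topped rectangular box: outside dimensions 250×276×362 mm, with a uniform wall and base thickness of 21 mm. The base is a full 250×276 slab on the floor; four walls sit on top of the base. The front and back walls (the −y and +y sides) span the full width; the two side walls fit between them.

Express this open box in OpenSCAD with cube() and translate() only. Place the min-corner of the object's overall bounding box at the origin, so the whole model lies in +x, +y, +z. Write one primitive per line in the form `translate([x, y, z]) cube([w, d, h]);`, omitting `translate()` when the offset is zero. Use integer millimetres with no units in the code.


cube([250, 276, 21]);
translate([0, 0, 21]) cube([250, 21, 341]);
translate([0, 255, 21]) cube([250, 21, 341]);
translate([0, 21, 21]) cube([21, 234, 341]);
translate([229, 21, 21]) cube([21, 234, 341]);


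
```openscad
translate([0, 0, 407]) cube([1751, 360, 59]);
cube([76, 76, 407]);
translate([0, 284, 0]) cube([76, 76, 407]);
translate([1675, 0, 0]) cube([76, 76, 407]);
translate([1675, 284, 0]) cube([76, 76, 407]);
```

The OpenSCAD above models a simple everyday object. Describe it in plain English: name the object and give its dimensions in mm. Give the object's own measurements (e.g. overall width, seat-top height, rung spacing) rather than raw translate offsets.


A long wooden bench with a 1751 mm (x) × 360 mm (y) seat, 59 mm thick, its top surface 466 mm above the floor. Four 76 mm square legs at the seat corners, flush with the edges, run from z = 0 to the seat underside.


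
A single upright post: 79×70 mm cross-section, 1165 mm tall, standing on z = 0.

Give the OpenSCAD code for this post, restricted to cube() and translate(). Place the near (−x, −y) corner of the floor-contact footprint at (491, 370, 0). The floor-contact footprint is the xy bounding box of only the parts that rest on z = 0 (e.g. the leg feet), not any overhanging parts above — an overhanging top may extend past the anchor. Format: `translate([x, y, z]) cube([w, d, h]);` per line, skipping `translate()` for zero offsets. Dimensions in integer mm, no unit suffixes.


translate([491, 370, 0]) cube([79, 70, 1165]);


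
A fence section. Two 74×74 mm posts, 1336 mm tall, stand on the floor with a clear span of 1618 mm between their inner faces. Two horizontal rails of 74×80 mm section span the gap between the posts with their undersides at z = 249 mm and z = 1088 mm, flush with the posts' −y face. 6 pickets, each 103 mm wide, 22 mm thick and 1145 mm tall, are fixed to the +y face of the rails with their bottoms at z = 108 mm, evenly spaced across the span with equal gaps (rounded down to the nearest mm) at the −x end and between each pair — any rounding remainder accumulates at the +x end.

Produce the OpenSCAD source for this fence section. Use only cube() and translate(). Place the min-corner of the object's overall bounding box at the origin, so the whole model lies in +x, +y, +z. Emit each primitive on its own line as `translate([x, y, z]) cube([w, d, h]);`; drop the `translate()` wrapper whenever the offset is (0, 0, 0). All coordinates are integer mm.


cube([74, 74, 1336]);
translate([1692, 0, 0]) cube([74, 74, 1336]);
translate([74, 0, 249]) cube([1618, 74, 80]);
translate([74, 0, 1088]) cube([1618, 74, 80]);
translate([216, 74, 108]) cube([103, 22, 1145]);
translate([461, 74, 108]) cube([103, 22, 1145]);
translate([706, 74, 108]) cube([103, 22, 1145]);
translate([951, 74, 108]) cube([103, 22, 1145]);
translate([1196, 74, 108]) cube([103, 22, 1145]);
translate([1441, 74, 108]) cube([103, 22, 1145]);


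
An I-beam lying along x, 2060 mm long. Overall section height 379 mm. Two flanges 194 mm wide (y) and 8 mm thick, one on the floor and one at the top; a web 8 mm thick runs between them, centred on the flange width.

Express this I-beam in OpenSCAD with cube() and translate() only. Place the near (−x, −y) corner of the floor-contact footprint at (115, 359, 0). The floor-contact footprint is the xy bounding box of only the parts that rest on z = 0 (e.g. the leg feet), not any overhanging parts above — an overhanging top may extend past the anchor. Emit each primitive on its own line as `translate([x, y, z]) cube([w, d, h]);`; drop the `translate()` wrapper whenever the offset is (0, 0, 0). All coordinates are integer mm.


translate([115, 359, 0]) cube([2060, 194, 8]);
translate([115, 452, 8]) cube([2060, 8, 363]);
translate([115, 359, 371]) cube([2060, 194, 8]);


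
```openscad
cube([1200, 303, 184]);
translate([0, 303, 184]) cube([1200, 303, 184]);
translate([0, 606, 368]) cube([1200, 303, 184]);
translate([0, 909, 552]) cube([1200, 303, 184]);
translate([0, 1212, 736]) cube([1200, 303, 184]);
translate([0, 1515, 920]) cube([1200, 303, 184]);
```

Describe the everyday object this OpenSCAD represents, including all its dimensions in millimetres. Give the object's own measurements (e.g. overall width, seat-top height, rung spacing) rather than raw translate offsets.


A straight staircase of 6 solid steps. Each step is 1200 mm wide (x), 303 mm deep (y, the going) and 184 mm tall (the rise). The first step rests on the floor; each subsequent step sits one going further in +y and one rise higher in +z, directly behind and above the previous step with no overlap.


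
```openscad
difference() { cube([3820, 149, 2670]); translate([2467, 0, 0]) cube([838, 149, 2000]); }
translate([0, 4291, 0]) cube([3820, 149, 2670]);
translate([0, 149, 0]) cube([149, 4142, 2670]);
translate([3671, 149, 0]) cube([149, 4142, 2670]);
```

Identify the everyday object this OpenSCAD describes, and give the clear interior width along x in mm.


A single room. The interior width is 3522 mm.

Four walls enclosing a rectangle with a door in the front wall — a room. Outside width 3820 minus two 149 mm walls gives 3522 mm.


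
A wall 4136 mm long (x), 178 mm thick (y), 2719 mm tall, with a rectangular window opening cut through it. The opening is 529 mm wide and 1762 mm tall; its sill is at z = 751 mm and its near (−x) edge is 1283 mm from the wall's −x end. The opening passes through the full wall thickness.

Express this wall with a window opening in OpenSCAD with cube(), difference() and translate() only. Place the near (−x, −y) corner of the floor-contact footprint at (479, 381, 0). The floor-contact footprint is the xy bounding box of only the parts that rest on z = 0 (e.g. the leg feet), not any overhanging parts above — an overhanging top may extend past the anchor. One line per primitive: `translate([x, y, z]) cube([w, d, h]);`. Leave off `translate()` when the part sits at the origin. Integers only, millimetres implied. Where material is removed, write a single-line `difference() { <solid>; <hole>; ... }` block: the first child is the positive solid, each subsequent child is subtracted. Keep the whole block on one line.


difference() { translate([479, 381, 0]) cube([4136, 178, 2719]); translate([1762, 381, 751]) cube([529, 178, 1762]); }


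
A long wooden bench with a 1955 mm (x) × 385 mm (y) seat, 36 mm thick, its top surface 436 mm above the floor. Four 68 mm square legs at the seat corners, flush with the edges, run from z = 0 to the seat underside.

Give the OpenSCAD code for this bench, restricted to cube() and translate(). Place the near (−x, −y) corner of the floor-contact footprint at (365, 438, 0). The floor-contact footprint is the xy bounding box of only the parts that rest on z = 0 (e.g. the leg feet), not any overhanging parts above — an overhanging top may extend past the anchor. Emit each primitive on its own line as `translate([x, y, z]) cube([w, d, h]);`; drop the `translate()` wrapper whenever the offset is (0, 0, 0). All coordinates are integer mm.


translate([365, 438, 400]) cube([1955, 385, 36]);
translate([365, 438, 0]) cube([68, 68, 400]);
translate([365, 755, 0]) cube([68, 68, 400]);
translate([2252, 438, 0]) cube([68, 68, 400]);
translate([2252, 755, 0]) cube([68, 68, 400]);


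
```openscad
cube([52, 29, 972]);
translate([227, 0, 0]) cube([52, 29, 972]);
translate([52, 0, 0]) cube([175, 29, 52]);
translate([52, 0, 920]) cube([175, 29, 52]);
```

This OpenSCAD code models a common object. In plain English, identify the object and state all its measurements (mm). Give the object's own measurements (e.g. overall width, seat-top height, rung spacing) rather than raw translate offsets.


A rectangular picture frame lying in the x–z plane (depth along y). The opening is 175 mm wide (x) by 868 mm tall (z), surrounded by a border 52 mm wide on all four sides. The frame is 29 mm deep and is made of two full-height vertical stiles with two horizontal rails fitted between them.


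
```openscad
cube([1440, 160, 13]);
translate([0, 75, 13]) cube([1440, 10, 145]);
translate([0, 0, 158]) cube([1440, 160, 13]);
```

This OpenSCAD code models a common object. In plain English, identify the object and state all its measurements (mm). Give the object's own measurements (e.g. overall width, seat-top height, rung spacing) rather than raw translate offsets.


An I-beam lying along x, 1440 mm long. Overall section height 171 mm. Two flanges 160 mm wide (y) and 13 mm thick, one on the floor and one at the top; a web 10 mm thick runs between them, centred on the flange width.


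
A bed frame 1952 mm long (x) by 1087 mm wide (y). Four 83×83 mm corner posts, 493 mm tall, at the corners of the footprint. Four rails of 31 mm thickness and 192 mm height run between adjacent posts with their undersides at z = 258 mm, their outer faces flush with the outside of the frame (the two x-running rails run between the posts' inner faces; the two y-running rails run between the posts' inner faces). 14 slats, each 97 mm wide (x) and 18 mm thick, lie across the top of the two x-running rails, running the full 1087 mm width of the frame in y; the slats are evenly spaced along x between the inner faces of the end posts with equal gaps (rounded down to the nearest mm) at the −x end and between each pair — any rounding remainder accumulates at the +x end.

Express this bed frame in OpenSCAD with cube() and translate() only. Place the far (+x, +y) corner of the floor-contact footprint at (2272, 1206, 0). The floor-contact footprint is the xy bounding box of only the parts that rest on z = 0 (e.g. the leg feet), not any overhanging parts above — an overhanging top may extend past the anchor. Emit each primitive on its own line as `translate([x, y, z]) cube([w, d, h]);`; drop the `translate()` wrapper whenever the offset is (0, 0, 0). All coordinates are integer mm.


translate([320, 119, 0]) cube([83, 83, 493]);
translate([320, 1123, 0]) cube([83, 83, 493]);
translate([2189, 119, 0]) cube([83, 83, 493]);
translate([2189, 1123, 0]) cube([83, 83, 493]);
translate([403, 119, 258]) cube([1786, 31, 192]);
translate([403, 1175, 258]) cube([1786, 31, 192]);
translate([320, 202, 258]) cube([31, 921, 192]);
translate([2241, 202, 258]) cube([31, 921, 192]);
translate([431, 119, 450]) cube([97, 1087, 18]);
translate([556, 119, 450]) cube([97, 1087, 18]);
translate([681, 119, 450]) cube([97, 1087, 18]);
translate([806, 119, 450]) cube([97, 1087, 18]);
translate([931, 119, 450]) cube([97, 1087, 18]);
translate([1056, 119, 450]) cube([97, 1087, 18]);
translate([1181, 119, 450]) cube([97, 1087, 18]);
translate([1306, 119, 450]) cube([97, 1087, 18]);
translate([1431, 119, 450]) cube([97, 1087, 18]);
translate([1556, 119, 450]) cube([97, 1087, 18]);
translate([1681, 119, 450]) cube([97, 1087, 18]);
translate([1806, 119, 450]) cube([97, 1087, 18]);
translate([1931, 119, 450]) cube([97, 1087, 18]);
translate([2056, 119, 450]) cube([97, 1087, 18]);


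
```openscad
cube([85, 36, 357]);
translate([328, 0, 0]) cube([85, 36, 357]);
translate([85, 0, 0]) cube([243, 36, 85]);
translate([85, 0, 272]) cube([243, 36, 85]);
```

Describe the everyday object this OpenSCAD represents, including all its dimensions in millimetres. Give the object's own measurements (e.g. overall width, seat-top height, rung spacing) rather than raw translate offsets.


A rectangular picture frame lying in the x–z plane (depth along y). The opening is 243 mm wide (x) by 187 mm tall (z), surrounded by a border 85 mm wide on all four sides. The frame is 36 mm deep and is made of two full-height vertical stiles with two horizontal rails fitted between them.


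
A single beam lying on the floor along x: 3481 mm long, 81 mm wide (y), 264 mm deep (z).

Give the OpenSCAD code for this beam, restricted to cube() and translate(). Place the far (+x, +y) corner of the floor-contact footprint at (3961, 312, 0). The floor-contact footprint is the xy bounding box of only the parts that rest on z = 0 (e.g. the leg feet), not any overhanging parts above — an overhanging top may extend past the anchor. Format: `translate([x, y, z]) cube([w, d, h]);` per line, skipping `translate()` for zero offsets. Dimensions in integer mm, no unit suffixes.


translate([480, 231, 0]) cube([3481, 81, 264]);


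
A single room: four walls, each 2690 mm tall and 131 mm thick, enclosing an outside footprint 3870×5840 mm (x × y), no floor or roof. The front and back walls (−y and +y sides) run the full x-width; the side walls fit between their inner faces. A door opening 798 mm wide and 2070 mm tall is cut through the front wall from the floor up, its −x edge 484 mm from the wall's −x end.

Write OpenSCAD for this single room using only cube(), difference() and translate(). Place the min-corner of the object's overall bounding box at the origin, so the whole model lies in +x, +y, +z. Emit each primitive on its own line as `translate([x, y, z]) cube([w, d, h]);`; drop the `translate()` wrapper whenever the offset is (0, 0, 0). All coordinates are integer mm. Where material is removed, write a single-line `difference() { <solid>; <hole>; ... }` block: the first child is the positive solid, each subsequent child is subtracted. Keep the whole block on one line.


difference() { cube([3870, 131, 2690]); translate([484, 0, 0]) cube([798, 131, 2070]); }
translate([0, 5709, 0]) cube([3870, 131, 2690]);
translate([0, 131, 0]) cube([131, 5578, 2690]);
translate([3739, 131, 0]) cube([131, 5578, 2690]);


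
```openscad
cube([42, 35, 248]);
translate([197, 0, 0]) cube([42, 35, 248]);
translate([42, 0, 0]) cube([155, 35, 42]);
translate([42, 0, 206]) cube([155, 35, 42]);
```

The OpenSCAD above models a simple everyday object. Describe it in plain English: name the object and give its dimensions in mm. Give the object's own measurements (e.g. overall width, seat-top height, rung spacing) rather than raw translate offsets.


A rectangular picture frame lying in the x–z plane (depth along y). The opening is 155 mm wide (x) by 164 mm tall (z), surrounded by a border 42 mm wide on all four sides. The frame is 35 mm deep and is made of two full-height vertical stiles with two horizontal rails fitted between them.


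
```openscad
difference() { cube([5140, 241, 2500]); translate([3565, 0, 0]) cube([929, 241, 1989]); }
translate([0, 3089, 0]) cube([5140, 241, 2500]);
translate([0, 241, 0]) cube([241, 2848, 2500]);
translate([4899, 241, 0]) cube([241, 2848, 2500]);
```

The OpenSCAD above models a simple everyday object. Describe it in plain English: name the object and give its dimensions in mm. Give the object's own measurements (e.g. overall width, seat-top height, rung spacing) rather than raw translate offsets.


A single room: four walls, each 2500 mm tall and 241 mm thick, enclosing an outside footprint 5140×3330 mm (x × y), no floor or roof. The front and back walls (−y and +y sides) run the full x-width; the side walls fit between their inner faces. A door opening 929 mm wide and 1989 mm tall is cut through the front wall from the floor up, its −x edge 3565 mm from the wall's −x end.


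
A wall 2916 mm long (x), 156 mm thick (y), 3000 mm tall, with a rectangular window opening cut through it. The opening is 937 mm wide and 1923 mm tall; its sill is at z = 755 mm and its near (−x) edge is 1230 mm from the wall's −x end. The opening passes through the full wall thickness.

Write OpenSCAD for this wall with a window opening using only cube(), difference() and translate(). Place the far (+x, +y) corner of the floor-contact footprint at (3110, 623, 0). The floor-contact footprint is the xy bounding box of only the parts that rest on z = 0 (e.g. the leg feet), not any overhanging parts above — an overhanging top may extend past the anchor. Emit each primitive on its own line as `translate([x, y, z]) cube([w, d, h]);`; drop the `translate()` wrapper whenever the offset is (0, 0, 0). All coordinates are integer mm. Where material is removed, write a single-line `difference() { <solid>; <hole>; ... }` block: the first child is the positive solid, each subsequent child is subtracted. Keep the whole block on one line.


difference() { translate([194, 467, 0]) cube([2916, 156, 3000]); translate([1424, 467, 755]) cube([937, 156, 1923]); }


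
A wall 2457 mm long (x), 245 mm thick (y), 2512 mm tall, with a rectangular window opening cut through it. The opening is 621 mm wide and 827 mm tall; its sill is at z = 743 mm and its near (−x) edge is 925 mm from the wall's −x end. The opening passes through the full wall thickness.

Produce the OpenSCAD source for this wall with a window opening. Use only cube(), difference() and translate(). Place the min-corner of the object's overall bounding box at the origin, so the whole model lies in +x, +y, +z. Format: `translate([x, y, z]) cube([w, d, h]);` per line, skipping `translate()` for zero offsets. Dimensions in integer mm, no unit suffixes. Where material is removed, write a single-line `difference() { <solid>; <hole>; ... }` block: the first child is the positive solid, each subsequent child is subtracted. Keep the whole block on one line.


difference() { cube([2457, 245, 2512]); translate([925, 0, 743]) cube([621, 245, 827]); }


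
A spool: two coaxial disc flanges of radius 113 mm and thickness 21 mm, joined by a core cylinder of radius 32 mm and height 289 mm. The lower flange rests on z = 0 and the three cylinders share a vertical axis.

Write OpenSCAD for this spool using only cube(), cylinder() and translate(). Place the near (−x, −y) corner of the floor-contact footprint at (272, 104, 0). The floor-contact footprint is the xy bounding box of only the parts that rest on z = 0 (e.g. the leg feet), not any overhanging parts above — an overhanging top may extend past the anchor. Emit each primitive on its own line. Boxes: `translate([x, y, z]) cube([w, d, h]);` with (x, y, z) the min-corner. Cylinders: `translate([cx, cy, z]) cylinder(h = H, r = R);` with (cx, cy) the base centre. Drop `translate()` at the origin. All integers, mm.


translate([385, 217, 0]) cylinder(h = 21, r = 113);
translate([385, 217, 21]) cylinder(h = 289, r = 32);
translate([385, 217, 310]) cylinder(h = 21, r = 113);


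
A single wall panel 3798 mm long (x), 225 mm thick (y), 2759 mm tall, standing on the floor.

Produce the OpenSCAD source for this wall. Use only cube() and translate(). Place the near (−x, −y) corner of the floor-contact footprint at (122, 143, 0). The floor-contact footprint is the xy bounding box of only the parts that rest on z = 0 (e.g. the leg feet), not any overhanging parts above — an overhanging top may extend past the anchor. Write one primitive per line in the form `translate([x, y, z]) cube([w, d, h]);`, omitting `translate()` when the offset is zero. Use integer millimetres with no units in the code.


translate([122, 143, 0]) cube([3798, 225, 2759]);


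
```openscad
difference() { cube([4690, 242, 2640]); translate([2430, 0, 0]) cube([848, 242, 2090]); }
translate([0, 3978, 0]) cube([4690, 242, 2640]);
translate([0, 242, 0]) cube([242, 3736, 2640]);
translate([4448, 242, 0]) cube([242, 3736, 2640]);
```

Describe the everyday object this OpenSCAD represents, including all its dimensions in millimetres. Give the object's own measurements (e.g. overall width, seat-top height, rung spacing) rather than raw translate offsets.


A single room: four walls, each 2640 mm tall and 242 mm thick, enclosing an outside footprint 4690×4220 mm (x × y), no floor or roof. The front and back walls (−y and +y sides) run the full x-width; the side walls fit between their inner faces. A door opening 848 mm wide and 2090 mm tall is cut through the front wall from the floor up, its −x edge 2430 mm from the wall's −x end.


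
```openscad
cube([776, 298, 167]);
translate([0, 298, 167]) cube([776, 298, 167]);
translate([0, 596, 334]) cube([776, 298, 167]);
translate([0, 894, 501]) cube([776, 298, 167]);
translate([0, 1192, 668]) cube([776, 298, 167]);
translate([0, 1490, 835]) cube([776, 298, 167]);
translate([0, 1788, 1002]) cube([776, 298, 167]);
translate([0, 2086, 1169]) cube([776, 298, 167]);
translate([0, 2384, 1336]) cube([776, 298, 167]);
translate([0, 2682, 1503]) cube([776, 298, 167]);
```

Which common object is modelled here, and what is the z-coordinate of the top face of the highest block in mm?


A staircase. The total rise is 1670 mm.

10 identical blocks, each offset up and back from the previous — a staircase. Each step is 167 mm tall and there are 10 of them, so the total rise is 10 × 167 = 1670 mm.


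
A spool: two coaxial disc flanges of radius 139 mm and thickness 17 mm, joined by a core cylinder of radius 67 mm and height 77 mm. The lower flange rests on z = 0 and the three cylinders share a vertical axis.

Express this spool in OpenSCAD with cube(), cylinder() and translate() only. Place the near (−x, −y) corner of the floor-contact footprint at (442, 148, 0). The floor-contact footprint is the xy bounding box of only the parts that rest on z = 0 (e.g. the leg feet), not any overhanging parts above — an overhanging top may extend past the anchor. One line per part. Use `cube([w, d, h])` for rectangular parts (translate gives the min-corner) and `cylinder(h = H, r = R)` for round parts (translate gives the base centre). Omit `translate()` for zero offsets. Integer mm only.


translate([581, 287, 0]) cylinder(h = 17, r = 139);
translate([581, 287, 17]) cylinder(h = 77, r = 67);
translate([581, 287, 94]) cylinder(h = 17, r = 139);


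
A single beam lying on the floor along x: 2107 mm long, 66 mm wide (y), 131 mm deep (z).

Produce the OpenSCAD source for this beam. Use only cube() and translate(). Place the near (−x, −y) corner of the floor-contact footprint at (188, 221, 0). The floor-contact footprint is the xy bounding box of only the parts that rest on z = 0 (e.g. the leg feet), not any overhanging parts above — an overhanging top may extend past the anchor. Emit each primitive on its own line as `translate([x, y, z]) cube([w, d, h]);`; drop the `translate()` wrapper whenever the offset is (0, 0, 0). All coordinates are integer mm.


translate([188, 221, 0]) cube([2107, 66, 131]);


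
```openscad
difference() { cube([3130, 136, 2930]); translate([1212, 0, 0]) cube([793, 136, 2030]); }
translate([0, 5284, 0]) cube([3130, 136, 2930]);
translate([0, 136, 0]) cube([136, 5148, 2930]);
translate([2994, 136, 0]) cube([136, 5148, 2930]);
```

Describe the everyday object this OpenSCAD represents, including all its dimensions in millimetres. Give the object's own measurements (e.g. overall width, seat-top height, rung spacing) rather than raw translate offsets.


A single room: four walls, each 2930 mm tall and 136 mm thick, enclosing an outside footprint 3130×5420 mm (x × y), no floor or roof. The front and back walls (−y and +y sides) run the full x-width; the side walls fit between their inner faces. A door opening 793 mm wide and 2030 mm tall is cut through the front wall from the floor up, its −x edge 1212 mm from the wall's −x end.


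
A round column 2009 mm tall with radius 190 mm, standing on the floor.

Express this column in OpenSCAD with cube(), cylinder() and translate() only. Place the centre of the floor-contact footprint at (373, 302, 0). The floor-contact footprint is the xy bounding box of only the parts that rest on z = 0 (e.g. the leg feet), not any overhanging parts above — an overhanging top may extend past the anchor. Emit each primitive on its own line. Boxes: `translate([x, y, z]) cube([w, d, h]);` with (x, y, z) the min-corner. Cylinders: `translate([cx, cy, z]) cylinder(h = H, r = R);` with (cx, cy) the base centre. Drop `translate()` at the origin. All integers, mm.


translate([373, 302, 0]) cylinder(h = 2009, r = 190);


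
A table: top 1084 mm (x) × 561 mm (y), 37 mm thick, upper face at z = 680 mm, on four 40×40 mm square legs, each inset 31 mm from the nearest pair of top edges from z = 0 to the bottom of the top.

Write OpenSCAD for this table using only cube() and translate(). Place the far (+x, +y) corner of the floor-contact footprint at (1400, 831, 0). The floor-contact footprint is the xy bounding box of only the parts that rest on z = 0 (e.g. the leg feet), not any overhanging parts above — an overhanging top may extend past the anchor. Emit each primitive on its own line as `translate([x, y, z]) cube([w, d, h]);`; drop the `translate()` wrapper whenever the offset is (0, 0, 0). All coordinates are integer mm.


// leg_h = 680 - 37 = 643
translate([347, 301, 643]) cube([1084, 561, 37]);
translate([378, 332, 0]) cube([40, 40, 643]);
translate([1360, 332, 0]) cube([40, 40, 643]);
translate([378, 791, 0]) cube([40, 40, 643]);
translate([1360, 791, 0]) cube([40, 40, 643]);


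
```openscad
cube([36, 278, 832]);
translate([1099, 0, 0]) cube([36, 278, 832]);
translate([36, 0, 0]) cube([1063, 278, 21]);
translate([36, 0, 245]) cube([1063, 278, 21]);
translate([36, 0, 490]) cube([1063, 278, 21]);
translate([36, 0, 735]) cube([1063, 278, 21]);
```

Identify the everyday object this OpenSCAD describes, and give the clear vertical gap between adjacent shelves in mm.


A bookshelf. The clear shelf gap is 224 mm.

Two tall side panels with 4 horizontal boards between them — a bookshelf. The first two shelf undersides are at z = 0 and z = 245; with shelf thickness 21, the clear gap is 245 − 0 − 21 = 224 mm.


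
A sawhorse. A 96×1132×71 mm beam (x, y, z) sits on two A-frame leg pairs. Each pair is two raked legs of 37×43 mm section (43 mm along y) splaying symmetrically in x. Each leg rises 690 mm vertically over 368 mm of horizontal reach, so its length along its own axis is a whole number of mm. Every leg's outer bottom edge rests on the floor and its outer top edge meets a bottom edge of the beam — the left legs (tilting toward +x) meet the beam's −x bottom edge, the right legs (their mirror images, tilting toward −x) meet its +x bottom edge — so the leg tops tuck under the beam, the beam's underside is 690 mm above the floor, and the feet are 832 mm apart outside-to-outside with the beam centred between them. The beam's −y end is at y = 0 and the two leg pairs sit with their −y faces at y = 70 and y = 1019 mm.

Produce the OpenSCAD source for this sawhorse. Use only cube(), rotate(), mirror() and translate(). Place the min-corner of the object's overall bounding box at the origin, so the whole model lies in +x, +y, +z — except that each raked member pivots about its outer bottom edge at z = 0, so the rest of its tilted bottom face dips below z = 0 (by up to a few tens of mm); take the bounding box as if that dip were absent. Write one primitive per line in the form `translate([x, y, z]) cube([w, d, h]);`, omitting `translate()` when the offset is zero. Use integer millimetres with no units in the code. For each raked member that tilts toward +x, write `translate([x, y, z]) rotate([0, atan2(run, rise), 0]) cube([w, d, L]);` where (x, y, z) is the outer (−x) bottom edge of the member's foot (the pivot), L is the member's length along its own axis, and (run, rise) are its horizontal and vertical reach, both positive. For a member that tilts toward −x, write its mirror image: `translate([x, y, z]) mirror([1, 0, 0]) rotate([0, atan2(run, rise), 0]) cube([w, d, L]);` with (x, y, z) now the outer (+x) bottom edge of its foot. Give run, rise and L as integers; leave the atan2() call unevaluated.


// leg length = √(368² + 690²) = 782
// right-leg outer foot x = 2·368 + 96 = 832
// beam min-corner = (368, 0, 690)
translate([368, 0, 690]) cube([96, 1132, 71]);
translate([0, 70, 0]) rotate([0, atan2(368, 690), 0]) cube([37, 43, 782]);
translate([832, 70, 0]) mirror([1, 0, 0]) rotate([0, atan2(368, 690), 0]) cube([37, 43, 782]);
translate([0, 1019, 0]) rotate([0, atan2(368, 690), 0]) cube([37, 43, 782]);
translate([832, 1019, 0]) mirror([1, 0, 0]) rotate([0, atan2(368, 690), 0]) cube([37, 43, 782]);
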